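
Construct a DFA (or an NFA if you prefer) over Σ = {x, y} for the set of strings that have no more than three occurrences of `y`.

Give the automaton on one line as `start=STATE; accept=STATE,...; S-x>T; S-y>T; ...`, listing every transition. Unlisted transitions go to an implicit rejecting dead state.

start=s0; accept=s0,s1,s2,s3; s0-x>s0; s0-y>s1; s1-x>s1; s1-y>s2; s2-x>s2; s2-y>s3; s3-x>s3; s3-y>s4; s4-x>s4; s4-y>s4

Count `y`s, saturating at 4: states s0 through s3 mean 0 through 3 `y`s seen; s4 means more than 3. Each `y` increments (capped at s4); other symbols loop. Accept from {s0, s1, s2, s3}.
A 5-state machine:
        x   y  
>* s0   s0  s1 
 * s1   s1  s2 
 * s2   s2  s3 
 * s3   s3  s4 
   s4   s4  s4 
(> = start, * = accepting)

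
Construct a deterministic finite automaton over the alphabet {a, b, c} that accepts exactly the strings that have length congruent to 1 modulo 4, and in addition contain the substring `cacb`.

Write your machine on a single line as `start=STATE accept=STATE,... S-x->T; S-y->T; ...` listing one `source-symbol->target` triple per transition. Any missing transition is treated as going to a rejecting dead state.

start=q0; accept=q16; q0-a->q1; q0-b->q1; q0-c->q2; q1-a->q3; q1-b->q3; q1-c->q4; q2-a->q5; q2-b->q3; q2-c->q4; q3-a->q6; q3-b->q6; q3-c->q7; q4-a->q8; q4-b->q6; q4-c->q7; q5-a->q6; q5-b->q6; q5-c->q9; q6-a->q0; q6-b->q0; q6-c->q10; q7-a->q11; q7-b->q0; q7-c->q10; q8-a->q0; q8-b->q0; q8-c->q12; q9-a->q11; q9-b->q13; q9-c->q10; q10-a->q14; q10-b->q1; q10-c->q2; q11-a->q1; q11-b->q1; q11-c->q15; q12-a->q14; q12-b->q16; q12-c->q2; q13-a->q16; q13-b->q16; q13-c->q16; q14-a->q3; q14-b->q3; q14-c->q17; q15-a->q5; q15-b->q18; q15-c->q4; q16-a->q18; q16-b->q18; q16-c->q18; q17-a->q8; q17-b->q19; q17-c->q7; q18-a->q19; q18-b->q19; q18-c->q19; q19-a->q13; q19-b->q13; q19-c->q13

Build one automaton per condition and run them in lockstep. The first has 4 states tracking the input length modulo 4; the second has 5 states tracking whether and how much of `cacb` has been seen. A product state is a pair (one from each), accepting exactly when both do.
20 states suffice.
          a    b    c  
>  q0     q1   q1   q2 
   q1     q3   q3   q4 
   q2     q5   q3   q4 
   q3     q6   q6   q7 
   q4     q8   q6   q7 
   q5     q6   q6   q9 
   q6     q0   q0  q10 
   q7    q11   q0  q10 
   q8     q0   q0  q12 
   q9    q11  q13  q10 
   q10   q14   q1   q2 
   q11    q1   q1  q15 
   q12   q14  q16   q2 
   q13   q16  q16  q16 
   q14    q3   q3  q17 
   q15    q5  q18   q4 
 * q16   q18  q18  q18 
   q17    q8  q19   q7 
   q18   q19  q19  q19 
   q19   q13  q13  q13 
(> = start, * = accepting)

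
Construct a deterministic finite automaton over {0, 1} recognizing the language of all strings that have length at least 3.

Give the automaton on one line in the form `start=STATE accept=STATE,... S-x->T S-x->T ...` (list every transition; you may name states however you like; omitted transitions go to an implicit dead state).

start=q0 accept=q3,q4 q0-0->q1 q0-1->q1 q1-0->q2 q1-1->q2 q2-0->q3 q2-1->q3 q3-0->q4 q3-1->q4 q4-0->q4 q4-1->q4

We only need to distinguish lengths 0, 1, …, 3, and '>3'. Chain q0 → q1 → q2 → q3 → q4 on every symbol, with q4 looping. Accepting states: {q3, q4}.
        0   1  
>  q0   q1  q1 
   q1   q2  q2 
   q2   q3  q3 
 * q3   q4  q4 
 * q4   q4  q4 
(> = start, * = accepting)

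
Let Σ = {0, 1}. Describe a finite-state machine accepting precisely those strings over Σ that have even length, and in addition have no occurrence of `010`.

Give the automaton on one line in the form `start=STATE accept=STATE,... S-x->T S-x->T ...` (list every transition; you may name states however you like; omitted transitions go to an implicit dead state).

Handle the two conditions separately and then intersect. One (2 states) tracks the input length modulo 2; the other (4 states) tracks partial matches of the forbidden pattern `010`. Each combined state is a pair, one component from each; accept when both components accept.
An 8-state machine:
        0   1  
>* s0   s1  s2 
   s1   s3  s4 
   s2   s3  s0 
 * s3   s1  s5 
 * s4   s6  s2 
   s5   s7  s0 
   s6   s7  s7 
   s7   s6  s6 
(> = start, * = accepting)

start=s0 accept=s0,s3,s4 s0-0->s1 s0-1->s2 s1-0->s3 s1-1->s4 s2-0->s3 s2-1->s0 s3-0->s1 s3-1->s5 s4-0->s6 s4-1->s2 s5-0->s7 s5-1->s0 s6-0->s7 s6-1->s7 s7-0->s6 s7-1->s6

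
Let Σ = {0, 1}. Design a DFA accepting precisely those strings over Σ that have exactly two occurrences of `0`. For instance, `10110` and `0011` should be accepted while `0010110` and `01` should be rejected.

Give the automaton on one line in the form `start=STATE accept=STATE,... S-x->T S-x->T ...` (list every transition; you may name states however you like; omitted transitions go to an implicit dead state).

start=q0 accept=q2 q0-0->q1 q0-1->q0 q1-0->q2 q1-1->q1 q2-0->q3 q2-1->q2 q3-0->q3 q3-1->q3

Only the number of `0`s matters, and only up to 3. Make a chain q0 → q1 → q2 → q3 advanced by each `0` (with q3 absorbing); every other symbol self-loops. The accepting set is {q2}.
With 4 states:
        0   1  
>  q0   q1  q0 
   q1   q2  q1 
 * q2   q3  q2 
   q3   q3  q3 
(> = start, * = accepting)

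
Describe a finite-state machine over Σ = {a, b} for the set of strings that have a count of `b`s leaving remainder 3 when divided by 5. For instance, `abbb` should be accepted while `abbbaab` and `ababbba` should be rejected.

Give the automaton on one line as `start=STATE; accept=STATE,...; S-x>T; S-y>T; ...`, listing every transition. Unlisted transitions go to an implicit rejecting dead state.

The only thing that matters is how many `b`s have appeared, reduced mod 5. Use one state per residue: q0 for 0, …, q4 for 4. Reading `b` moves to the next residue; anything else stays put. q3 is accepting.
        a   b  
>  q0   q0  q1 
   q1   q1  q2 
   q2   q2  q3 
 * q3   q3  q4 
   q4   q4  q0 
(> = start, * = accepting)

start=q0; accept=q3; q0-a>q0; q0-b>q1; q1-a>q1; q1-b>q2; q2-a>q2; q2-b>q3; q3-a>q3; q3-b>q4; q4-a>q4; q4-b>q0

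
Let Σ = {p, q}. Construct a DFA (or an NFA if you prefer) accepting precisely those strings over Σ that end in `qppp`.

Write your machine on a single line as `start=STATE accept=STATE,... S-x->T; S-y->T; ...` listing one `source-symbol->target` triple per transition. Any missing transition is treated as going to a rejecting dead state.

start=A; accept=E; A-p->A; A-q->B; B-p->C; B-q->B; C-p->D; C-q->B; D-p->E; D-q->B; E-p->A; E-q->B

Remember how much of `qppp` the current input suffix matches. State A means no match yet; B means the last symbol is `q`; C means the last 2 symbols are `qp`; D means the last 3 symbols are `qpp`; E means the last 4 symbols are `qppp`. Only E accepts. On a mismatch, fall back to the longest proper suffix that is still a prefix of `qppp`.
5 states suffice.
       p  q 
>  A   A  B 
   B   C  B 
   C   D  B 
   D   E  B 
 * E   A  B 
(> = start, * = accepting)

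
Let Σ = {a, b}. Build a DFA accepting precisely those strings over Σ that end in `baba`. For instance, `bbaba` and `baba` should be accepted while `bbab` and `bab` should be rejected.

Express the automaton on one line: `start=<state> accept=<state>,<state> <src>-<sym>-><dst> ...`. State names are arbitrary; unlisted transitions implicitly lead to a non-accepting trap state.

start=q0 accept=q4 q0-a->q0 q0-b->q1 q1-a->q2 q1-b->q1 q2-a->q0 q2-b->q3 q3-a->q4 q3-b->q1 q4-a->q0 q4-b->q3

Let each state record the length of the longest suffix of the input read so far that is also a prefix of `baba`. q1 means the last symbol is `b`; q2 means the last 2 symbols are `ba`; q3 means the last 3 symbols are `bab`; q4 means the last 4 symbols are `baba`. Accept only at q4, where the string currently ends in `baba`.
        a   b  
>  q0   q0  q1 
   q1   q2  q1 
   q2   q0  q3 
   q3   q4  q1 
 * q4   q0  q3 
(> = start, * = accepting)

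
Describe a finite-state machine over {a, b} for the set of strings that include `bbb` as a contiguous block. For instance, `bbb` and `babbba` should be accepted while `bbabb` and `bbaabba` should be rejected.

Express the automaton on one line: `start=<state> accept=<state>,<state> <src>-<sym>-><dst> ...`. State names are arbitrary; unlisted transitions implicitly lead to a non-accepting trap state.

start=q0 accept=q3 q0-a->q0 q0-b->q1 q1-a->q0 q1-b->q2 q2-a->q0 q2-b->q3 q3-a->q3 q3-b->q3

States q0..q2 record the length of the longest prefix of `bbb` that matches the current input suffix. Reaching q3 means `bbb` has been seen, and we stay there forever. Accept from q3.
4 states suffice.
        a   b  
>  q0   q0  q1 
   q1   q0  q2 
   q2   q0  q3 
 * q3   q3  q3 
(> = start, * = accepting)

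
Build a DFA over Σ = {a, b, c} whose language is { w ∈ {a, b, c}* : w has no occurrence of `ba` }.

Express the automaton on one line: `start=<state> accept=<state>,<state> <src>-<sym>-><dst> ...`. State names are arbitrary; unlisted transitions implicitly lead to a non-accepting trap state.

start=q0 accept=q0,q1 q0-a->q0 q0-b->q1 q0-c->q0 q1-a->q2 q1-b->q1 q1-c->q0 q2-a->q2 q2-b->q2 q2-c->q2

This is the complement of 'contains `ba`'. Use the same substring-matching states — q0 through q2 holding how much of `ba` has just been matched — but flip the accepting set: everything except the trap q2 accepts.
        a   b   c  
>* q0   q0  q1  q0 
 * q1   q2  q1  q0 
   q2   q2  q2  q2 
(> = start, * = accepting)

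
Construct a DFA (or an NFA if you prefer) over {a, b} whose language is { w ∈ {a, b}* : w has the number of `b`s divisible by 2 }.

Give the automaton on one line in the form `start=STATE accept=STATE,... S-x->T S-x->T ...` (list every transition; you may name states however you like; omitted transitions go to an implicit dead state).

start=s0 accept=s0 s0-a->s0 s0-b->s1 s1-a->s1 s1-b->s0

The only thing that matters is how many `b`s have appeared, reduced mod 2. Use one state per residue: s0 for 0, …, s1 for 1. Reading `b` moves to the next residue; anything else stays put. s0 is accepting.
        a   b  
>* s0   s0  s1 
   s1   s1  s0 
(> = start, * = accepting)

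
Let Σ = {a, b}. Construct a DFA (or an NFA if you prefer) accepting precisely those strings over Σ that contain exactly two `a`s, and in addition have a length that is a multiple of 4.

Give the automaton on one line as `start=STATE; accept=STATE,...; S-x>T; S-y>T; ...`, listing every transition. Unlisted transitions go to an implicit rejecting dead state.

Handle the two conditions separately and then intersect. One (4 states) tracks the count of `a`s, saturating at 3; the other (4 states) tracks the input length modulo 4. Each combined state is a pair, one component from each; accept when both components accept. Equivalent product states are then merged.
A 13-state machine:
          a    b  
>  q0     q1   q2 
   q1     q3   q4 
   q2     q4   q5 
   q3     q6   q7 
   q4     q7   q8 
   q5     q8   q9 
   q6     q6   q6 
   q7     q6  q10 
   q8    q10  q11 
   q9    q11   q0 
 * q10    q6  q12 
   q11   q12   q1 
   q12    q6   q3 
(> = start, * = accepting)

start=q0; accept=q10; q0-a>q1; q0-b>q2; q1-a>q3; q1-b>q4; q2-a>q4; q2-b>q5; q3-a>q6; q3-b>q7; q4-a>q7; q4-b>q8; q5-a>q8; q5-b>q9; q6-a>q6; q6-b>q6; q7-a>q6; q7-b>q10; q8-a>q10; q8-b>q11; q9-a>q11; q9-b>q0; q10-a>q6; q10-b>q12; q11-a>q12; q11-b>q1; q12-a>q6; q12-b>q3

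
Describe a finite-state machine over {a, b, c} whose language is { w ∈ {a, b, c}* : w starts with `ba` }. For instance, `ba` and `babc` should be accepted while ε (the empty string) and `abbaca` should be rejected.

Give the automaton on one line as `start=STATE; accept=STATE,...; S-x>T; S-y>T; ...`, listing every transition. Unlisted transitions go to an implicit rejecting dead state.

Check the first 2 symbols one by one: S0 through S1 record how many have matched `ba` so far; any wrong symbol goes to the dead state S3. After all 2 match we enter the accepting sink S2.
With 4 states:
        a   b   c  
>  S0   S3  S1  S3 
   S1   S2  S3  S3 
 * S2   S2  S2  S2 
   S3   S3  S3  S3 
(> = start, * = accepting)

start=S0; accept=S2; S0-a>S3; S0-b>S1; S0-c>S3; S1-a>S2; S1-b>S3; S1-c>S3; S2-a>S2; S2-b>S2; S2-c>S2; S3-a>S3; S3-b>S3; S3-c>S3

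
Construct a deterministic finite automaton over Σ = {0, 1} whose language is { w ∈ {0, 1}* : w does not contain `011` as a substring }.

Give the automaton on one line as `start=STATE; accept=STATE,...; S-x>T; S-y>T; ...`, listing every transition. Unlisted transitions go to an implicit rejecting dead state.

start=q0; accept=q0,q1,q2; q0-0>q1; q0-1>q0; q1-0>q1; q1-1>q2; q2-0>q1; q2-1>q3; q3-0>q3; q3-1>q3

Track partial matches of the forbidden pattern `011`. State q3 is a dead state reached once `011` has occurred; every other state accepts. q0 means no part of `011` is currently matched.
4 states suffice.
        0   1  
>* q0   q1  q0 
 * q1   q1  q2 
 * q2   q1  q3 
   q3   q3  q3 
(> = start, * = accepting)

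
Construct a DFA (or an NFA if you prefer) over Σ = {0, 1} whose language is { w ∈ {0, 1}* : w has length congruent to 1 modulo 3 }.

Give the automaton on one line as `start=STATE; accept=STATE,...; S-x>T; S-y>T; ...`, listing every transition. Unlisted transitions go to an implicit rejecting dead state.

start=S0; accept=S1; S0-0>S1; S0-1>S1; S1-0>S2; S1-1>S2; S2-0>S0; S2-1>S0

Only the length mod 3 matters, so use a 3-cycle: from any state, every input symbol moves to the next state, wrapping S2 back to S0. Mark S1 accepting.
A 3-state machine:
        0   1  
>  S0   S1  S1 
 * S1   S2  S2 
   S2   S0  S0 
(> = start, * = accepting)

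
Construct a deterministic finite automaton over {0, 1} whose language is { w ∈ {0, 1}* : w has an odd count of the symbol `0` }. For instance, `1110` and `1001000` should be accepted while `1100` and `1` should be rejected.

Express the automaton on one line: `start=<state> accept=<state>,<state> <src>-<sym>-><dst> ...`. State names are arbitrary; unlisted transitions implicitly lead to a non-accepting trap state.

start=q0 accept=q1 q0-0->q1 q0-1->q0 q1-0->q0 q1-1->q1

The only thing that matters is how many `0`s have appeared, reduced mod 2. Use one state per residue: q0 for 0, …, q1 for 1. Reading `0` moves to the next residue; anything else stays put. q1 is accepting.
With 2 states:
        0   1  
>  q0   q1  q0 
 * q1   q0  q1 
(> = start, * = accepting)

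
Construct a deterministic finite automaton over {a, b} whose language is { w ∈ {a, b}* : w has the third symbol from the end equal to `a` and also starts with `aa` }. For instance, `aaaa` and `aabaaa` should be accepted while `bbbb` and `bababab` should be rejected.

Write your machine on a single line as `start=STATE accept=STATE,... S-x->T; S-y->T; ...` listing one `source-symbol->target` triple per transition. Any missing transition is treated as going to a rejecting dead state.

start=q0; accept=q7,q8,q15,q16; q0-a->q1; q0-b->q2; q1-a->q3; q1-b->q4; q2-a->q5; q2-b->q6; q3-a->q7; q3-b->q8; q4-a->q9; q4-b->q10; q5-a->q11; q5-b->q12; q6-a->q13; q6-b->q14; q7-a->q7; q7-b->q8; q8-a->q15; q8-b->q16; q9-a->q11; q9-b->q12; q10-a->q13; q10-b->q14; q11-a->q17; q11-b->q18; q12-a->q9; q12-b->q10; q13-a->q11; q13-b->q12; q14-a->q13; q14-b->q14; q15-a->q19; q15-b->q20; q16-a->q21; q16-b->q22; q17-a->q17; q17-b->q18; q18-a->q9; q18-b->q10; q19-a->q7; q19-b->q8; q20-a->q15; q20-b->q16; q21-a->q19; q21-b->q20; q22-a->q21; q22-b->q22

Handle the two conditions separately and then intersect. One (15 states) tracks the last 3 symbols read; the other (4 states) tracks whether the input so far still matches the prefix `aa`. Each combined state is a pair, one component from each; accept when both components accept.
23 states suffice.
          a    b  
>  q0     q1   q2 
   q1     q3   q4 
   q2     q5   q6 
   q3     q7   q8 
   q4     q9  q10 
   q5    q11  q12 
   q6    q13  q14 
 * q7     q7   q8 
 * q8    q15  q16 
   q9    q11  q12 
   q10   q13  q14 
   q11   q17  q18 
   q12    q9  q10 
   q13   q11  q12 
   q14   q13  q14 
 * q15   q19  q20 
 * q16   q21  q22 
   q17   q17  q18 
   q18    q9  q10 
   q19    q7   q8 
   q20   q15  q16 
   q21   q19  q20 
   q22   q21  q22 
(> = start, * = accepting)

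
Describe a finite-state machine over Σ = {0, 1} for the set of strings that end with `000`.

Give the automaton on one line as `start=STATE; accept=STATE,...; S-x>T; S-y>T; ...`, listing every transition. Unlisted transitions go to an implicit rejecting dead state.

Remember how much of `000` the current input suffix matches. State A means no match yet; B means the last symbol is `0`; C means the last 2 symbols are `00`; D means the last 3 symbols are `000`. Only D accepts. On a mismatch, fall back to the longest proper suffix that is still a prefix of `000`.
A 4-state machine:
       0  1 
>  A   B  A 
   B   C  A 
   C   D  A 
 * D   D  A 
(> = start, * = accepting)

start=A; accept=D; A-0>B; A-1>A; B-0>C; B-1>A; C-0>D; C-1>A; D-0>D; D-1>A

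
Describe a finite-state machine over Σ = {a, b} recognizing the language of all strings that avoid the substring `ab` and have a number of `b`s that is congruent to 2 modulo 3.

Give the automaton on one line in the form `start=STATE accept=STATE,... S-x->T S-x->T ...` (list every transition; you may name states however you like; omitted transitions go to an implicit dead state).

Run two small machines in parallel and take their product. The first has 3 states tracking partial matches of the forbidden pattern `ab`; the second has 3 states tracking the count of `b`s modulo 3. A product state is a pair (one from each), accepting exactly when both do.
A 9-state machine:
        a   b  
>  s0   s1  s2 
   s1   s1  s3 
   s2   s4  s5 
   s3   s3  s6 
   s4   s4  s6 
 * s5   s7  s0 
   s6   s6  s8 
 * s7   s7  s8 
   s8   s8  s3 
(> = start, * = accepting)

start=s0 accept=s5,s7 s0-a->s1 s0-b->s2 s1-a->s1 s1-b->s3 s2-a->s4 s2-b->s5 s3-a->s3 s3-b->s6 s4-a->s4 s4-b->s6 s5-a->s7 s5-b->s0 s6-a->s6 s6-b->s8 s7-a->s7 s7-b->s8 s8-a->s8 s8-b->s3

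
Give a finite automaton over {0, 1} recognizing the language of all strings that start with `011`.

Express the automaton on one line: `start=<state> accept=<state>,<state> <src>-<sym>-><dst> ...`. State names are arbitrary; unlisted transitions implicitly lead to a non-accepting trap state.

start=A accept=D A-0->B A-1->E B-0->E B-1->C C-0->E C-1->D D-0->D D-1->D E-0->E E-1->E

Walk along `011` while the input agrees: from A take `0` to B, and so on. Any deviation drops to the rejecting sink E. Once D is reached the prefix is confirmed and every continuation is accepted.
5 states suffice.
       0  1 
>  A   B  E 
   B   E  C 
   C   E  D 
 * D   D  D 
   E   E  E 
(> = start, * = accepting)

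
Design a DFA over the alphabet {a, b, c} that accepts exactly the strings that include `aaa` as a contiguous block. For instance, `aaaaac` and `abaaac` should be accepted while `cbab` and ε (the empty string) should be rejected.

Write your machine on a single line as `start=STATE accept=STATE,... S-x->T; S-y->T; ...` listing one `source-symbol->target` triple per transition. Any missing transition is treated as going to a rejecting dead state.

States S0..S2 record the length of the longest prefix of `aaa` that matches the current input suffix. Reaching S3 means `aaa` has been seen, and we stay there forever. Accept from S3.
4 states suffice.
        a   b   c  
>  S0   S1  S0  S0 
   S1   S2  S0  S0 
   S2   S3  S0  S0 
 * S3   S3  S3  S3 
(> = start, * = accepting)

start=S0; accept=S3; S0-a->S1; S0-b->S0; S0-c->S0; S1-a->S2; S1-b->S0; S1-c->S0; S2-a->S3; S2-b->S0; S2-c->S0; S3-a->S3; S3-b->S3; S3-c->S3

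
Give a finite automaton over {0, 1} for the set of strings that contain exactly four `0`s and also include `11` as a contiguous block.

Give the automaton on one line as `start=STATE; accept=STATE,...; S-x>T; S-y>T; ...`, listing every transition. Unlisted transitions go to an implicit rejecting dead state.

Run two small machines in parallel and take their product. One (6 states) tracks the count of `0`s, saturating at 5; the other (3 states) tracks whether and how much of `11` has been seen. Each combined state is a pair, one component from each; accept when both components accept.
An 18-state machine:
          0    1  
>  S0     S1   S2 
   S1     S3   S4 
   S2     S1   S5 
   S3     S6   S7 
   S4     S3   S8 
   S5     S8   S5 
   S6     S9  S10 
   S7     S6  S11 
   S8    S11   S8 
   S9    S12  S13 
   S10    S9  S14 
   S11   S14  S11 
   S12   S12  S15 
   S13   S12  S16 
   S14   S16  S14 
   S15   S12  S17 
 * S16   S17  S16 
   S17   S17  S17 
(> = start, * = accepting)

start=S0; accept=S16; S0-0>S1; S0-1>S2; S1-0>S3; S1-1>S4; S2-0>S1; S2-1>S5; S3-0>S6; S3-1>S7; S4-0>S3; S4-1>S8; S5-0>S8; S5-1>S5; S6-0>S9; S6-1>S10; S7-0>S6; S7-1>S11; S8-0>S11; S8-1>S8; S9-0>S12; S9-1>S13; S10-0>S9; S10-1>S14; S11-0>S14; S11-1>S11; S12-0>S12; S12-1>S15; S13-0>S12; S13-1>S16; S14-0>S16; S14-1>S14; S15-0>S12; S15-1>S17; S16-0>S17; S16-1>S16; S17-0>S17; S17-1>S17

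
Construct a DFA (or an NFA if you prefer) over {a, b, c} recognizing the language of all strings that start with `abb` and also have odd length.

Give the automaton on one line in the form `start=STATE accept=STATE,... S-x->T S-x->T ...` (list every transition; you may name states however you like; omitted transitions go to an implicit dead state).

Run two small machines in parallel and take their product. One (5 states) tracks whether the input so far still matches the prefix `abb`; the other (2 states) tracks the input length modulo 2. Each combined state is a pair, one component from each; accept when both components accept.
With 7 states:
        a   b   c  
>  S0   S1  S2  S2 
   S1   S3  S4  S3 
   S2   S3  S3  S3 
   S3   S2  S2  S2 
   S4   S2  S5  S2 
 * S5   S6  S6  S6 
   S6   S5  S5  S5 
(> = start, * = accepting)

start=S0 accept=S5 S0-a->S1 S0-b->S2 S0-c->S2 S1-a->S3 S1-b->S4 S1-c->S3 S2-a->S3 S2-b->S3 S2-c->S3 S3-a->S2 S3-b->S2 S3-c->S2 S4-a->S2 S4-b->S5 S4-c->S2 S5-a->S6 S5-b->S6 S5-c->S6 S6-a->S5 S6-b->S5 S6-c->S5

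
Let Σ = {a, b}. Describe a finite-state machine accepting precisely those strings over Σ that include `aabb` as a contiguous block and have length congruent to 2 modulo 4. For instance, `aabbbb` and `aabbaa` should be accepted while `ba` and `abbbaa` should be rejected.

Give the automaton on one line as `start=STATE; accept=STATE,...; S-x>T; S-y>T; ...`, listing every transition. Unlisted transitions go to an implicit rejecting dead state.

start=s0; accept=s18; s0-a>s1; s0-b>s2; s1-a>s3; s1-b>s4; s2-a>s5; s2-b>s4; s3-a>s6; s3-b>s7; s4-a>s8; s4-b>s9; s5-a>s6; s5-b>s9; s6-a>s10; s6-b>s11; s7-a>s12; s7-b>s13; s8-a>s10; s8-b>s0; s9-a>s12; s9-b>s0; s10-a>s14; s10-b>s15; s11-a>s1; s11-b>s16; s12-a>s14; s12-b>s2; s13-a>s16; s13-b>s16; s14-a>s3; s14-b>s17; s15-a>s5; s15-b>s18; s16-a>s18; s16-b>s18; s17-a>s8; s17-b>s19; s18-a>s19; s18-b>s19; s19-a>s13; s19-b>s13

Build one automaton per condition and run them in lockstep. The first has 5 states tracking whether and how much of `aabb` has been seen; the second has 4 states tracking the input length modulo 4. A product state is a pair (one from each), accepting exactly when both do.
A 20-state machine:
          a    b  
>  s0     s1   s2 
   s1     s3   s4 
   s2     s5   s4 
   s3     s6   s7 
   s4     s8   s9 
   s5     s6   s9 
   s6    s10  s11 
   s7    s12  s13 
   s8    s10   s0 
   s9    s12   s0 
   s10   s14  s15 
   s11    s1  s16 
   s12   s14   s2 
   s13   s16  s16 
   s14    s3  s17 
   s15    s5  s18 
   s16   s18  s18 
   s17    s8  s19 
 * s18   s19  s19 
   s19   s13  s13 
(> = start, * = accepting)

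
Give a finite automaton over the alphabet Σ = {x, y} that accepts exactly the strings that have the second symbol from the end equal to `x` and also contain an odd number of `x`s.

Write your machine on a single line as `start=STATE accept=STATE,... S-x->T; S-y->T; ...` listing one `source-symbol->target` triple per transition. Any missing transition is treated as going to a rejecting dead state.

Build one automaton per condition and run them in lockstep. One (7 states) tracks the last 2 symbols read; the other (2 states) tracks the count of `x`s modulo 2. Each combined state is a pair, one component from each; accept when both components accept. Minimizing collapses redundant product states.
A 6-state machine:
        x   y  
>  S0   S1  S0 
   S1   S2  S3 
   S2   S4  S0 
 * S3   S2  S5 
 * S4   S2  S3 
   S5   S2  S5 
(> = start, * = accepting)

start=S0; accept=S3,S4; S0-x->S1; S0-y->S0; S1-x->S2; S1-y->S3; S2-x->S4; S2-y->S0; S3-x->S2; S3-y->S5; S4-x->S2; S4-y->S3; S5-x->S2; S5-y->S5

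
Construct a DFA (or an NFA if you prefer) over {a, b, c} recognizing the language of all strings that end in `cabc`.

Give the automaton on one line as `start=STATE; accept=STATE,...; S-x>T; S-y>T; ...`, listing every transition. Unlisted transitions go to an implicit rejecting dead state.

start=q0; accept=q4; q0-a>q0; q0-b>q0; q0-c>q1; q1-a>q2; q1-b>q0; q1-c>q1; q2-a>q0; q2-b>q3; q2-c>q1; q3-a>q0; q3-b>q0; q3-c>q4; q4-a>q2; q4-b>q0; q4-c>q1

Remember how much of `cabc` the current input suffix matches. State q0 means no match yet; q1 means the last symbol is `c`; q2 means the last 2 symbols are `ca`; q3 means the last 3 symbols are `cab`; q4 means the last 4 symbols are `cabc`. Only q4 accepts. On a mismatch, fall back to the longest proper suffix that is still a prefix of `cabc`.
A 5-state machine:
        a   b   c  
>  q0   q0  q0  q1 
   q1   q2  q0  q1 
   q2   q0  q3  q1 
   q3   q0  q0  q4 
 * q4   q2  q0  q1 
(> = start, * = accepting)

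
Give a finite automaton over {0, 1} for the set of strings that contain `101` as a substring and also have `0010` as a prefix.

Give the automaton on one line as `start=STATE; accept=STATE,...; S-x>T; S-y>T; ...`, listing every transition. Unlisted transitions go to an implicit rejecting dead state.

Build one automaton per condition and run them in lockstep. One (4 states) tracks whether and how much of `101` has been seen; the other (6 states) tracks whether the input so far still matches the prefix `0010`. Each combined state is a pair, one component from each; accept when both components accept. After merging equivalent states the machine shrinks.
With 9 states:
        0   1  
>  q0   q1  q2 
   q1   q3  q2 
   q2   q2  q2 
   q3   q2  q4 
   q4   q5  q2 
   q5   q6  q7 
   q6   q6  q8 
 * q7   q7  q7 
   q8   q5  q8 
(> = start, * = accepting)

start=q0; accept=q7; q0-0>q1; q0-1>q2; q1-0>q3; q1-1>q2; q2-0>q2; q2-1>q2; q3-0>q2; q3-1>q4; q4-0>q5; q4-1>q2; q5-0>q6; q5-1>q7; q6-0>q6; q6-1>q8; q7-0>q7; q7-1>q7; q8-0>q5; q8-1>q8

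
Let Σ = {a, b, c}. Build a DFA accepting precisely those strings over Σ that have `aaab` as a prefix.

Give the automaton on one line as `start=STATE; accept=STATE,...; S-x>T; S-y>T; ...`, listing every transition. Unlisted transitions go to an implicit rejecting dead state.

start=S0; accept=S4; S0-a>S1; S0-b>S5; S0-c>S5; S1-a>S2; S1-b>S5; S1-c>S5; S2-a>S3; S2-b>S5; S2-c>S5; S3-a>S5; S3-b>S4; S3-c>S5; S4-a>S4; S4-b>S4; S4-c>S4; S5-a>S5; S5-b>S5; S5-c>S5

Check the first 4 symbols one by one: S0 through S3 record how many have matched `aaab` so far; any wrong symbol goes to the dead state S5. After all 4 match we enter the accepting sink S4.
A 6-state machine:
        a   b   c  
>  S0   S1  S5  S5 
   S1   S2  S5  S5 
   S2   S3  S5  S5 
   S3   S5  S4  S5 
 * S4   S4  S4  S4 
   S5   S5  S5  S5 
(> = start, * = accepting)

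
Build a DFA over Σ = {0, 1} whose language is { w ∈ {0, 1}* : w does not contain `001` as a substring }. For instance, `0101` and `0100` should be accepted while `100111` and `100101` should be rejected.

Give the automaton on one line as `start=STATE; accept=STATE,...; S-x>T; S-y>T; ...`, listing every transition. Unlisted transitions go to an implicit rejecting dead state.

Track partial matches of the forbidden pattern `001`. State S3 is a dead state reached once `001` has occurred; every other state accepts. S0 means no part of `001` is currently matched.
        0   1  
>* S0   S1  S0 
 * S1   S2  S0 
 * S2   S2  S3 
   S3   S3  S3 
(> = start, * = accepting)

start=S0; accept=S0,S1,S2; S0-0>S1; S0-1>S0; S1-0>S2; S1-1>S0; S2-0>S2; S2-1>S3; S3-0>S3; S3-1>S3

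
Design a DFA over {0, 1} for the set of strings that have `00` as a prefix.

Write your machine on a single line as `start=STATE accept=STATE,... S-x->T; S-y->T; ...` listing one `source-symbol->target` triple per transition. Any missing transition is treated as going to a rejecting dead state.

Check the first 2 symbols one by one: q0 through q1 record how many have matched `00` so far; any wrong symbol goes to the dead state q3. After all 2 match we enter the accepting sink q2.
4 states suffice.
        0   1  
>  q0   q1  q3 
   q1   q2  q3 
 * q2   q2  q2 
   q3   q3  q3 
(> = start, * = accepting)

start=q0; accept=q2; q0-0->q1; q0-1->q3; q1-0->q2; q1-1->q3; q2-0->q2; q2-1->q2; q3-0->q3; q3-1->q3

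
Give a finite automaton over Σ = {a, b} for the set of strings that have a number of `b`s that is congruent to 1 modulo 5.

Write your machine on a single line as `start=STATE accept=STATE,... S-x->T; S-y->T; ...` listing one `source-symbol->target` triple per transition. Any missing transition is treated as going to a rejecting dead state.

Keep the running count of `b`s modulo 5: each `b` advances along the cycle q0 → q1 → q2 → q3 → q4 → q0 while other symbols loop. Accept at q1.
With 5 states:
        a   b  
>  q0   q0  q1 
 * q1   q1  q2 
   q2   q2  q3 
   q3   q3  q4 
   q4   q4  q0 
(> = start, * = accepting)

start=q0; accept=q1; q0-a->q0; q0-b->q1; q1-a->q1; q1-b->q2; q2-a->q2; q2-b->q3; q3-a->q3; q3-b->q4; q4-a->q4; q4-b->q0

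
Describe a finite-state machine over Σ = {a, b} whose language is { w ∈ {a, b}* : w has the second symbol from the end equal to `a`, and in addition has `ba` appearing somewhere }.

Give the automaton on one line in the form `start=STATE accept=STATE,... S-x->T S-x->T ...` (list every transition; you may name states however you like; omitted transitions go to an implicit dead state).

Handle the two conditions separately and then intersect. One (7 states) tracks the last 2 symbols read; the other (3 states) tracks whether and how much of `ba` has been seen. Each combined state is a pair, one component from each; accept when both components accept.
10 states suffice.
        a   b  
>  s0   s1  s2 
   s1   s3  s4 
   s2   s5  s6 
   s3   s3  s4 
   s4   s5  s6 
   s5   s7  s8 
   s6   s5  s6 
 * s7   s7  s8 
 * s8   s5  s9 
   s9   s5  s9 
(> = start, * = accepting)

start=s0 accept=s7,s8 s0-a->s1 s0-b->s2 s1-a->s3 s1-b->s4 s2-a->s5 s2-b->s6 s3-a->s3 s3-b->s4 s4-a->s5 s4-b->s6 s5-a->s7 s5-b->s8 s6-a->s5 s6-b->s6 s7-a->s7 s7-b->s8 s8-a->s5 s8-b->s9 s9-a->s5 s9-b->s9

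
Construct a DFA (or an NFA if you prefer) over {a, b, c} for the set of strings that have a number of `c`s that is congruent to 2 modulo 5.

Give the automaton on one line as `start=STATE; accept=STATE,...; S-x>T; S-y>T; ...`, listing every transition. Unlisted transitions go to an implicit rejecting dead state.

start=q0; accept=q2; q0-a>q0; q0-b>q0; q0-c>q1; q1-a>q1; q1-b>q1; q1-c>q2; q2-a>q2; q2-b>q2; q2-c>q3; q3-a>q3; q3-b>q3; q3-c>q4; q4-a>q4; q4-b>q4; q4-c>q0

Keep the running count of `c`s modulo 5: each `c` advances along the cycle q0 → q1 → q2 → q3 → q4 → q0 while other symbols loop. Accept at q2.
With 5 states:
        a   b   c  
>  q0   q0  q0  q1 
   q1   q1  q1  q2 
 * q2   q2  q2  q3 
   q3   q3  q3  q4 
   q4   q4  q4  q0 
(> = start, * = accepting)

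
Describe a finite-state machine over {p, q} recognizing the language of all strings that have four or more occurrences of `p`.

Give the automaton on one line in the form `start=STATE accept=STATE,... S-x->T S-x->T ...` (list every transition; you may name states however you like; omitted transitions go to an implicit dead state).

start=A accept=E,F A-p->B A-q->A B-p->C B-q->B C-p->D C-q->C D-p->E D-q->D E-p->F E-q->E F-p->F F-q->F

Only the number of `p`s matters, and only up to 5. Make a chain A → B → C → D → E → F advanced by each `p` (with F absorbing); every other symbol self-loops. The accepting set is {E, F}.
With 6 states:
       p  q 
>  A   B  A 
   B   C  B 
   C   D  C 
   D   E  D 
 * E   F  E 
 * F   F  F 
(> = start, * = accepting)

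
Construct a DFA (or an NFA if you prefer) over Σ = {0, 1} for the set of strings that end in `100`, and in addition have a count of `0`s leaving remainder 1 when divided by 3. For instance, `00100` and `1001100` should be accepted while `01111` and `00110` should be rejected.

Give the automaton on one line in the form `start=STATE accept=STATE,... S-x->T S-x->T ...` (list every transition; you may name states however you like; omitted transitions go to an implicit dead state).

Build one automaton per condition and run them in lockstep. The first has 4 states tracking how much of the suffix `100` has currently been matched; the second has 3 states tracking the count of `0`s modulo 3. A product state is a pair (one from each), accepting exactly when both do.
A 12-state machine:
          0    1  
>  q0     q1   q2 
   q1     q3   q4 
   q2     q5   q2 
   q3     q0   q6 
   q4     q7   q4 
   q5     q8   q4 
   q6     q9   q6 
   q7    q10   q6 
   q8     q0   q6 
   q9    q11   q2 
   q10    q1   q2 
 * q11    q3   q4 
(> = start, * = accepting)

start=q0 accept=q11 q0-0->q1 q0-1->q2 q1-0->q3 q1-1->q4 q2-0->q5 q2-1->q2 q3-0->q0 q3-1->q6 q4-0->q7 q4-1->q4 q5-0->q8 q5-1->q4 q6-0->q9 q6-1->q6 q7-0->q10 q7-1->q6 q8-0->q0 q8-1->q6 q9-0->q11 q9-1->q2 q10-0->q1 q10-1->q2 q11-0->q3 q11-1->q4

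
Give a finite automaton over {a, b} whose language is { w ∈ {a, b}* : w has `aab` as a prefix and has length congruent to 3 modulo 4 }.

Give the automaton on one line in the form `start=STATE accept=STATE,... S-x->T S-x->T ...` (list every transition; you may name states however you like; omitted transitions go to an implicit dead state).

start=q0 accept=q4 q0-a->q1 q0-b->q2 q1-a->q3 q1-b->q2 q2-a->q2 q2-b->q2 q3-a->q2 q3-b->q4 q4-a->q5 q4-b->q5 q5-a->q6 q5-b->q6 q6-a->q7 q6-b->q7 q7-a->q4 q7-b->q4

Run two small machines in parallel and take their product. The first has 5 states tracking whether the input so far still matches the prefix `aab`; the second has 4 states tracking the input length modulo 4. A product state is a pair (one from each), accepting exactly when both do. After merging equivalent states the machine shrinks.
An 8-state machine:
        a   b  
>  q0   q1  q2 
   q1   q3  q2 
   q2   q2  q2 
   q3   q2  q4 
 * q4   q5  q5 
   q5   q6  q6 
   q6   q7  q7 
   q7   q4  q4 
(> = start, * = accepting)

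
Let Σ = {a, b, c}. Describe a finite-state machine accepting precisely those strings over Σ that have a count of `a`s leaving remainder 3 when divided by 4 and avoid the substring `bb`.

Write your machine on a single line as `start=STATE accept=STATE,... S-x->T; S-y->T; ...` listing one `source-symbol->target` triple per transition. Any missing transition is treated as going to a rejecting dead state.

Run two small machines in parallel and take their product. One (4 states) tracks the count of `a`s modulo 4; the other (3 states) tracks partial matches of the forbidden pattern `bb`. Each combined state is a pair, one component from each; accept when both components accept.
A 12-state machine:
          a    b    c  
>  S0     S1   S2   S0 
   S1     S3   S4   S1 
   S2     S1   S5   S0 
   S3     S6   S7   S3 
   S4     S3   S8   S1 
   S5     S8   S5   S5 
 * S6     S0   S9   S6 
   S7     S6  S10   S3 
   S8    S10   S8   S8 
 * S9     S0  S11   S6 
   S10   S11  S10  S10 
   S11    S5  S11  S11 
(> = start, * = accepting)

start=S0; accept=S6,S9; S0-a->S1; S0-b->S2; S0-c->S0; S1-a->S3; S1-b->S4; S1-c->S1; S2-a->S1; S2-b->S5; S2-c->S0; S3-a->S6; S3-b->S7; S3-c->S3; S4-a->S3; S4-b->S8; S4-c->S1; S5-a->S8; S5-b->S5; S5-c->S5; S6-a->S0; S6-b->S9; S6-c->S6; S7-a->S6; S7-b->S10; S7-c->S3; S8-a->S10; S8-b->S8; S8-c->S8; S9-a->S0; S9-b->S11; S9-c->S6; S10-a->S11; S10-b->S10; S10-c->S10; S11-a->S5; S11-b->S11; S11-c->S11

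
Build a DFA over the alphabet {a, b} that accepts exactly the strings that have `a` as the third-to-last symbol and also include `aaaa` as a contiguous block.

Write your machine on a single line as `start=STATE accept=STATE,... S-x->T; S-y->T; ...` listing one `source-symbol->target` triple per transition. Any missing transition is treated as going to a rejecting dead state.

Handle the two conditions separately and then intersect. The first has 15 states tracking the last 3 symbols read; the second has 5 states tracking whether and how much of `aaaa` has been seen. A product state is a pair (one from each), accepting exactly when both do. Minimizing collapses redundant product states.
          a    b  
>  q0     q1   q0 
   q1     q2   q0 
   q2     q3   q0 
   q3     q4   q0 
 * q4     q4   q5 
 * q5     q6   q7 
 * q6     q8   q9 
 * q7    q10  q11 
   q8     q4   q5 
   q9     q6   q7 
   q10    q8   q9 
   q11   q10  q11 
(> = start, * = accepting)

start=q0; accept=q4,q5,q6,q7; q0-a->q1; q0-b->q0; q1-a->q2; q1-b->q0; q2-a->q3; q2-b->q0; q3-a->q4; q3-b->q0; q4-a->q4; q4-b->q5; q5-a->q6; q5-b->q7; q6-a->q8; q6-b->q9; q7-a->q10; q7-b->q11; q8-a->q4; q8-b->q5; q9-a->q6; q9-b->q7; q10-a->q8; q10-b->q9; q11-a->q10; q11-b->q11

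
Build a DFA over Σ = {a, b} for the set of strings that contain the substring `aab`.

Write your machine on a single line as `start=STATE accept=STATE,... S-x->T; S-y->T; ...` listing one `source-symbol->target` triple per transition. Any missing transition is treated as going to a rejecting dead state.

start=s0; accept=s3; s0-a->s1; s0-b->s0; s1-a->s2; s1-b->s0; s2-a->s2; s2-b->s3; s3-a->s3; s3-b->s3

Track how much of `aab` has been matched so far: state s0 is no progress, s3 is the absorbing accept state reached once `aab` has occurred. Intermediate states record partial matches; on a mismatch, fall back to the longest reusable overlap.
        a   b  
>  s0   s1  s0 
   s1   s2  s0 
   s2   s2  s3 
 * s3   s3  s3 
(> = start, * = accepting)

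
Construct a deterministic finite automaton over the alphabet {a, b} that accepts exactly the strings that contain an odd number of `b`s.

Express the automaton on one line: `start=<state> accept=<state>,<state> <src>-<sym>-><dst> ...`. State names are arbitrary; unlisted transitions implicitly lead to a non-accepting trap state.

Keep the running count of `b`s modulo 2: each `b` advances along the cycle s0 → s1 → s0 while other symbols loop. Accept at s1.
2 states suffice.
        a   b  
>  s0   s0  s1 
 * s1   s1  s0 
(> = start, * = accepting)

start=s0 accept=s1 s0-a->s0 s0-b->s1 s1-a->s1 s1-b->s0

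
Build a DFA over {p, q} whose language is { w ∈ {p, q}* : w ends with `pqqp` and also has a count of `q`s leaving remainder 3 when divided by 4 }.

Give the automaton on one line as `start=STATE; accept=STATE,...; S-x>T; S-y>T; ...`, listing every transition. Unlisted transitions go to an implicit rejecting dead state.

start=A; accept=H; A-p>A; A-q>B; B-p>C; B-q>D; C-p>C; C-q>E; D-p>D; D-q>F; E-p>D; E-q>G; F-p>F; F-q>A; G-p>H; G-q>A; H-p>F; H-q>A

Build one automaton per condition and run them in lockstep. The first has 5 states tracking how much of the suffix `pqqp` has currently been matched; the second has 4 states tracking the count of `q`s modulo 4. A product state is a pair (one from each), accepting exactly when both do. Minimizing collapses redundant product states.
       p  q 
>  A   A  B 
   B   C  D 
   C   C  E 
   D   D  F 
   E   D  G 
   F   F  A 
   G   H  A 
 * H   F  A 
(> = start, * = accepting)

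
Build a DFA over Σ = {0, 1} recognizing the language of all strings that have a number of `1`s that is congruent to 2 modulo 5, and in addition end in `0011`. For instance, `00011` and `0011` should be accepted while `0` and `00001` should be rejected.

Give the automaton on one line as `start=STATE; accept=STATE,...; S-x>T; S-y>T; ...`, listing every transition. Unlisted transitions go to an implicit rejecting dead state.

Run two small machines in parallel and take their product. The first has 5 states tracking the count of `1`s modulo 5; the second has 5 states tracking how much of the suffix `0011` has currently been matched. A product state is a pair (one from each), accepting exactly when both do. Minimizing collapses redundant product states.
A 9-state machine:
        0   1  
>  S0   S1  S2 
   S1   S3  S2 
   S2   S2  S4 
   S3   S3  S5 
   S4   S4  S6 
   S5   S2  S7 
   S6   S6  S8 
 * S7   S4  S6 
   S8   S8  S0 
(> = start, * = accepting)

start=S0; accept=S7; S0-0>S1; S0-1>S2; S1-0>S3; S1-1>S2; S2-0>S2; S2-1>S4; S3-0>S3; S3-1>S5; S4-0>S4; S4-1>S6; S5-0>S2; S5-1>S7; S6-0>S6; S6-1>S8; S7-0>S4; S7-1>S6; S8-0>S8; S8-1>S0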